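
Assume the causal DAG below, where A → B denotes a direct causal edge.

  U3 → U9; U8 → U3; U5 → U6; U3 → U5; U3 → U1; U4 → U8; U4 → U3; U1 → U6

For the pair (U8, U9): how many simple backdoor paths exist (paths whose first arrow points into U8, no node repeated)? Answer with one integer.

A backdoor path from U8 to U9 is any simple undirected path whose first edge points into U8 (i.e. leaves U8 via a parent).
Parents of U8: {U4}.
Enumerating:
  P1: U8 <- U4 -> U3 -> U9
That exhausts the simple backdoor paths. Count: 1.

1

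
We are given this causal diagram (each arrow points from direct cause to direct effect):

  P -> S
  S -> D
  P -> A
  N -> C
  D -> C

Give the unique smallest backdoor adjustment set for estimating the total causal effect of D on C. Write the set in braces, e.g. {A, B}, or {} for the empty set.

Variables eligible for adjustment (non-descendants of D, excluding D and C): {A, N, P, S}.
Backdoor paths from D to C:
  (none)
With no backdoor paths the empty set already satisfies the criterion, and it is trivially minimal.

{}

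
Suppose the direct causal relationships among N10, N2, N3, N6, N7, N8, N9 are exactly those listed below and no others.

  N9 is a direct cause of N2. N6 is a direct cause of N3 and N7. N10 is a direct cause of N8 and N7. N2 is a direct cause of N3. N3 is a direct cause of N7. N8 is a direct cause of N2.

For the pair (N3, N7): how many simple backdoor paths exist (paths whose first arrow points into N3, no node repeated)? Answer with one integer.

2

A backdoor path from N3 to N7 is any simple undirected path whose first edge points into N3 (i.e. leaves N3 via a parent).
Parents of N3: {N2, N6}.
Enumerating:
  P1: N3 <- N2 <- N8 <- N10 -> N7
  P2: N3 <- N6 -> N7
That exhausts the simple backdoor paths. Count: 2.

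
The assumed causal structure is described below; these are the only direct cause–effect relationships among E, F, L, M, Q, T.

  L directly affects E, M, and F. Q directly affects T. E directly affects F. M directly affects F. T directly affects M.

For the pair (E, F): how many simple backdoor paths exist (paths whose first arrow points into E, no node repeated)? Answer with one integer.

2

A backdoor path from E to F is any simple undirected path whose first edge points into E (i.e. leaves E via a parent).
Parents of E: {L}.
Enumerating:
  P1: E <- L -> M -> F
  P2: E <- L -> F
That exhausts the simple backdoor paths. Count: 2.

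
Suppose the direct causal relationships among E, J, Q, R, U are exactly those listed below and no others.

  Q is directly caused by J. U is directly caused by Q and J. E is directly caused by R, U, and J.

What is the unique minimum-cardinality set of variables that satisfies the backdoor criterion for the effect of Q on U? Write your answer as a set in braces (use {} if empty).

Variables eligible for adjustment (non-descendants of Q, excluding Q and U): {J, R}.
Backdoor paths from Q to U:
  P1: Q <- J -> U
  P2: Q <- J -> E <- U
The empty set is not sufficient: P1 (Q <- J -> U) has no collider blocking it and no conditioned non-collider, so it is open.
Try {J}:
  P1: blocked at fork node J ∈ conditioning set.
  P2: blocked at fork node J ∈ conditioning set.
{J} contains no descendant of Q and blocks every backdoor path.
No other singleton works — e.g. {R} leaves P1 open — so {J} is the unique smallest valid adjustment set.

{J}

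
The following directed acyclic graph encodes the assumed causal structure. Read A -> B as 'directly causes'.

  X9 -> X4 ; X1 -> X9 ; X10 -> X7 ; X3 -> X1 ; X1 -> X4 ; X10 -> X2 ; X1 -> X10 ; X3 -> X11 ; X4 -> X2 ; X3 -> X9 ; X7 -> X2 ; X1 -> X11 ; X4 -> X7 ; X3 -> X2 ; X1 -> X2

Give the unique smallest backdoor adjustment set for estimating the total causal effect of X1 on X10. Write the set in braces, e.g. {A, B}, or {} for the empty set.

Variables eligible for adjustment (non-descendants of X1, excluding X1 and X10): {X3}.
Backdoor paths from X1 to X10:
  P1: X1 <- X3 -> X9 -> X4 -> X7 <- X10
  P2: X1 <- X3 -> X9 -> X4 -> X7 -> X2 <- X10
  P3: X1 <- X3 -> X9 -> X4 -> X2 <- X10
  P4: X1 <- X3 -> X9 -> X4 -> X2 <- X7 <- X10
  P5: X1 <- X3 -> X2 <- X10
  P6: X1 <- X3 -> X2 <- X4 -> X7 <- X10
  P7: X1 <- X3 -> X2 <- X7 <- X10
Each backdoor path contains an unconditioned collider, so every path is already blocked with the empty conditioning set:
  P1: blocked at collider X7 (neither it nor any descendant is in the conditioning set).
  P2: blocked at collider X2 (neither it nor any descendant is in the conditioning set).
  P3: blocked at collider X2 (neither it nor any descendant is in the conditioning set).
  P4: blocked at collider X2 (neither it nor any descendant is in the conditioning set).
  P5: blocked at collider X2 (neither it nor any descendant is in the conditioning set).
  P6: blocked at collider X2 (neither it nor any descendant is in the conditioning set).
  P7: blocked at collider X2 (neither it nor any descendant is in the conditioning set).
The empty set is therefore the unique smallest valid set.

{}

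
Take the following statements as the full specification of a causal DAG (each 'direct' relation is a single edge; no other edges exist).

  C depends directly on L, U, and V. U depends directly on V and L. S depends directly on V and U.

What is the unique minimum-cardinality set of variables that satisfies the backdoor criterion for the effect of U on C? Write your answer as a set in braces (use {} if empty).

{L, V}

Variables eligible for adjustment (non-descendants of U, excluding U and C): {L, V}.
Backdoor paths from U to C:
  P1: U <- L -> C
  P2: U <- V -> C
The empty set is not sufficient: P1 (U <- L -> C) has no collider blocking it and no conditioned non-collider, so it is open.
Try {L, V}:
  P1: blocked at fork node L ∈ conditioning set.
  P2: blocked at fork node V ∈ conditioning set.
{L, V} contains no descendant of U and blocks every backdoor path.
Every element of {L, V} is needed (dropping L leaves P1 open; dropping V leaves P2 open), so no proper subset is valid.
Among all size-2 subsets of the eligible variables, only {L, V} blocks every backdoor path, so it is the unique smallest valid adjustment set.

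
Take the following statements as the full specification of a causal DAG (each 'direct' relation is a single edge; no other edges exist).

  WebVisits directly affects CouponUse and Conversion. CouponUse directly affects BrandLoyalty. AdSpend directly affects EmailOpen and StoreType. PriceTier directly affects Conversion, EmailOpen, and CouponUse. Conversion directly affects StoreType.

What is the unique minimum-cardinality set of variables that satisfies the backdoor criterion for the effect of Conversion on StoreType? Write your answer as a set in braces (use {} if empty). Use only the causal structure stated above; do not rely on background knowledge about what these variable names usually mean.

Variables eligible for adjustment (non-descendants of Conversion, excluding Conversion and StoreType): {AdSpend, BrandLoyalty, CouponUse, EmailOpen, PriceTier, WebVisits}.
Backdoor paths from Conversion to StoreType:
  P1: Conversion <- PriceTier -> EmailOpen <- AdSpend -> StoreType
  P2: Conversion <- WebVisits -> CouponUse <- PriceTier -> EmailOpen <- AdSpend -> StoreType
Each backdoor path contains an unconditioned collider, so every path is already blocked with the empty conditioning set:
  P1: blocked at collider EmailOpen (neither it nor any descendant is in the conditioning set).
  P2: blocked at collider CouponUse (neither it nor any descendant is in the conditioning set).
The empty set is therefore the unique smallest valid set.

{}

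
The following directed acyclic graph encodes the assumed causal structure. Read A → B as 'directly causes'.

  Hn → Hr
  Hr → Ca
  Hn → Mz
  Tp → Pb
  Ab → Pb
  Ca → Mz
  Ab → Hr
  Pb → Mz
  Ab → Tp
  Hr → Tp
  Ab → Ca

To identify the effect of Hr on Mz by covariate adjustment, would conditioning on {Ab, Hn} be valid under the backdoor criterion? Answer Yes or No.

Yes

Backdoor paths from Hr to Mz (paths whose first edge points into Hr):
  P1: Hr <- Hn -> Mz
  P2: Hr <- Ab -> Tp -> Pb -> Mz
  P3: Hr <- Ab -> Pb -> Mz
  P4: Hr <- Ab -> Ca -> Mz
Condition 1 (no descendant of Hr in the set): holds — descendants of Hr are {Ca, Mz, Pb, Tp}; none are in {Ab, Hn}.
Condition 2 (every backdoor path blocked by {Ab, Hn}):
  P1: blocked at fork node Hn ∈ conditioning set.
  P2: blocked at fork node Ab ∈ conditioning set.
  P3: blocked at fork node Ab ∈ conditioning set.
  P4: blocked at fork node Ab ∈ conditioning set.
{Ab, Hn} satisfies the backdoor criterion.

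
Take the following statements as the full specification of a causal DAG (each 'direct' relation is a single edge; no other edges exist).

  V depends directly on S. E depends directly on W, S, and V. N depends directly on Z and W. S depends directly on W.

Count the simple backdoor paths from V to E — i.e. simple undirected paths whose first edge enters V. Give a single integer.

2

A backdoor path from V to E is any simple undirected path whose first edge points into V (i.e. leaves V via a parent).
Parents of V: {S}.
Enumerating:
  P1: V <- S <- W -> E
  P2: V <- S -> E
That exhausts the simple backdoor paths. Count: 2.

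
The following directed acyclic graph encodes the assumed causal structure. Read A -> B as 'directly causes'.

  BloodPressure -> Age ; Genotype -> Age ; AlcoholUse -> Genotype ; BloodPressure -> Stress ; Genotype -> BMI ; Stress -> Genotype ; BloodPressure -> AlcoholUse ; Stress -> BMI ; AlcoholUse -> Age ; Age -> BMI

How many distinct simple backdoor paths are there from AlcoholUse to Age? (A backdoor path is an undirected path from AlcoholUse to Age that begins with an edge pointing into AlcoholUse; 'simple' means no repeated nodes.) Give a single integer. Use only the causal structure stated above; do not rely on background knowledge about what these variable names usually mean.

A backdoor path from AlcoholUse to Age is any simple undirected path whose first edge points into AlcoholUse (i.e. leaves AlcoholUse via a parent).
Parents of AlcoholUse: {BloodPressure}.
Enumerating:
  P1: AlcoholUse <- BloodPressure -> Stress -> Genotype -> Age
  P2: AlcoholUse <- BloodPressure -> Stress -> Genotype -> BMI <- Age
  P3: AlcoholUse <- BloodPressure -> Stress -> BMI <- Genotype -> Age
  P4: AlcoholUse <- BloodPressure -> Stress -> BMI <- Age
  P5: AlcoholUse <- BloodPressure -> Age
That exhausts the simple backdoor paths. Count: 5.

5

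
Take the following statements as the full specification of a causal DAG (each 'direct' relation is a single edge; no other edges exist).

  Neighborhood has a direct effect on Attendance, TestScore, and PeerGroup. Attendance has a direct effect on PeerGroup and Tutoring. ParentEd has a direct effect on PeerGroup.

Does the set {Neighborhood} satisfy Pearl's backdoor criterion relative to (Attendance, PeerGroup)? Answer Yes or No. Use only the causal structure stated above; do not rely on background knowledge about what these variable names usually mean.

Yes

Backdoor paths from Attendance to PeerGroup (paths whose first edge points into Attendance):
  P1: Attendance <- Neighborhood -> PeerGroup
Condition 1 (no descendant of Attendance in the set): holds — descendants of Attendance are {PeerGroup, Tutoring}; none are in {Neighborhood}.
Condition 2 (every backdoor path blocked by {Neighborhood}):
  P1: blocked at fork node Neighborhood ∈ conditioning set.
{Neighborhood} satisfies the backdoor criterion.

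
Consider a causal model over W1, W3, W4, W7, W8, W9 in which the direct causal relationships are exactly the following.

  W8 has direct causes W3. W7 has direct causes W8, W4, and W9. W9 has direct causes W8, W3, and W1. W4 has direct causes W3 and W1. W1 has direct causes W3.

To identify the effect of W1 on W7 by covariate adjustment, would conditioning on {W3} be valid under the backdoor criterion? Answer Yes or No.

Backdoor paths from W1 to W7 (paths whose first edge points into W1):
  P1: W1 <- W3 -> W4 -> W7
  P2: W1 <- W3 -> W8 -> W9 -> W7
  P3: W1 <- W3 -> W8 -> W7
  P4: W1 <- W3 -> W9 <- W8 -> W7
  P5: W1 <- W3 -> W9 -> W7
Condition 1 (no descendant of W1 in the set): holds — descendants of W1 are {W4, W7, W9}; none are in {W3}.
Condition 2 (every backdoor path blocked by {W3}):
  P1: blocked at fork node W3 ∈ conditioning set.
  P2: blocked at fork node W3 ∈ conditioning set.
  P3: blocked at fork node W3 ∈ conditioning set.
  P4: blocked at fork node W3 ∈ conditioning set.
  P5: blocked at fork node W3 ∈ conditioning set.
{W3} satisfies the backdoor criterion.

Yes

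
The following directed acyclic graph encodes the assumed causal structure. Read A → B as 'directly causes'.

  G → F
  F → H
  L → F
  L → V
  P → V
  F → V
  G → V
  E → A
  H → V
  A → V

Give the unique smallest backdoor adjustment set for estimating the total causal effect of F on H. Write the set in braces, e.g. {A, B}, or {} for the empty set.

Variables eligible for adjustment (non-descendants of F, excluding F and H): {A, E, G, L, P}.
Backdoor paths from F to H:
  P1: F <- G -> V <- H
  P2: F <- L -> V <- H
Each backdoor path contains an unconditioned collider, so every path is already blocked with the empty conditioning set:
  P1: blocked at collider V (neither it nor any descendant is in the conditioning set).
  P2: blocked at collider V (neither it nor any descendant is in the conditioning set).
The empty set is therefore the unique smallest valid set.

{}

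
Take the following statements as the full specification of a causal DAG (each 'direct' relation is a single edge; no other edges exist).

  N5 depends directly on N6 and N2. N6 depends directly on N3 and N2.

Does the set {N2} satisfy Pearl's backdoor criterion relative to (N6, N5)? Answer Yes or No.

Yes

Backdoor paths from N6 to N5 (paths whose first edge points into N6):
  P1: N6 <- N2 -> N5
Condition 1 (no descendant of N6 in the set): holds — descendants of N6 are {N5}; none are in {N2}.
Condition 2 (every backdoor path blocked by {N2}):
  P1: blocked at fork node N2 ∈ conditioning set.
{N2} satisfies the backdoor criterion.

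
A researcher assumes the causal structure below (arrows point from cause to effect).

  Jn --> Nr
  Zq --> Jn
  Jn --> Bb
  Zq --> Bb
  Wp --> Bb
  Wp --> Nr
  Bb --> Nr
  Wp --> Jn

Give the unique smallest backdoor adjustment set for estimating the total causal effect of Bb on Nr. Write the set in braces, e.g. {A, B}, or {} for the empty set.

Variables eligible for adjustment (non-descendants of Bb, excluding Bb and Nr): {Jn, Wp, Zq}.
Backdoor paths from Bb to Nr:
  P1: Bb <- Zq -> Jn <- Wp -> Nr
  P2: Bb <- Zq -> Jn -> Nr
  P3: Bb <- Wp -> Jn -> Nr
  P4: Bb <- Wp -> Nr
  P5: Bb <- Jn <- Wp -> Nr
  P6: Bb <- Jn -> Nr
The empty set is not sufficient: P2 (Bb <- Zq -> Jn -> Nr) has no collider blocking it and no conditioned non-collider, so it is open.
Try {Jn, Wp}:
  P1: blocked at fork node Wp ∈ conditioning set.
  P2: blocked at chain node Jn ∈ conditioning set.
  P3: blocked at fork node Wp ∈ conditioning set.
  P4: blocked at fork node Wp ∈ conditioning set.
  P5: blocked at chain node Jn ∈ conditioning set.
  P6: blocked at fork node Jn ∈ conditioning set.
{Jn, Wp} contains no descendant of Bb and blocks every backdoor path.
Every element of {Jn, Wp} is needed (dropping Jn leaves P2 open; dropping Wp leaves P1 open), so no proper subset is valid.
Among all size-2 subsets of the eligible variables, only {Jn, Wp} blocks every backdoor path, so it is the unique smallest valid adjustment set.

{Jn, Wp}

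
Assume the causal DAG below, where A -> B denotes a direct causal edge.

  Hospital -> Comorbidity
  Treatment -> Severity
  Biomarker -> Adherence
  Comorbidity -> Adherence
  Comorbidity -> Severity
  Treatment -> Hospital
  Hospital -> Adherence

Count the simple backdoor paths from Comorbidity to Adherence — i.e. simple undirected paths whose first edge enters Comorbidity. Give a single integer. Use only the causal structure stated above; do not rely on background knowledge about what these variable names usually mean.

A backdoor path from Comorbidity to Adherence is any simple undirected path whose first edge points into Comorbidity (i.e. leaves Comorbidity via a parent).
Parents of Comorbidity: {Hospital}.
Enumerating:
  P1: Comorbidity <- Hospital -> Adherence
That exhausts the simple backdoor paths. Count: 1.

1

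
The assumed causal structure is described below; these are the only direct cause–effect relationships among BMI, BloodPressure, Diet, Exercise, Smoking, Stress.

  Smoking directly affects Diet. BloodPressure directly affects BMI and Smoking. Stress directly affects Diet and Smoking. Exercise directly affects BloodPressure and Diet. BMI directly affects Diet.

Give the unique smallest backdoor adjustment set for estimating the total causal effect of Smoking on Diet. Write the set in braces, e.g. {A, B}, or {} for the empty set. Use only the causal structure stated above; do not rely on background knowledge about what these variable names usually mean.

{BloodPressure, Stress}

Variables eligible for adjustment (non-descendants of Smoking, excluding Smoking and Diet): {BMI, BloodPressure, Exercise, Stress}.
Backdoor paths from Smoking to Diet:
  P1: Smoking <- Stress -> Diet
  P2: Smoking <- BloodPressure <- Exercise -> Diet
  P3: Smoking <- BloodPressure -> BMI -> Diet
The empty set is not sufficient: P1 (Smoking <- Stress -> Diet) has no collider blocking it and no conditioned non-collider, so it is open.
Try {BloodPressure, Stress}:
  P1: blocked at fork node Stress ∈ conditioning set.
  P2: blocked at chain node BloodPressure ∈ conditioning set.
  P3: blocked at fork node BloodPressure ∈ conditioning set.
{BloodPressure, Stress} contains no descendant of Smoking and blocks every backdoor path.
Every element of {BloodPressure, Stress} is needed (dropping BloodPressure leaves P2 open; dropping Stress leaves P1 open), so no proper subset is valid.
Among all size-2 subsets of the eligible variables, only {BloodPressure, Stress} blocks every backdoor path, so it is the unique smallest valid adjustment set.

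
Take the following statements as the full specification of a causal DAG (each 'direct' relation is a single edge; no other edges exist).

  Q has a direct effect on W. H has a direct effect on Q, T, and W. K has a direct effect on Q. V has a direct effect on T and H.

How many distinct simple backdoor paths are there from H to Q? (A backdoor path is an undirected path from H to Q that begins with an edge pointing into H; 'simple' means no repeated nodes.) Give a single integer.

0

A backdoor path from H to Q is any simple undirected path whose first edge points into H (i.e. leaves H via a parent).
Parents of H: {V}.
No simple path from any parent of H reaches Q without revisiting H, so there are no backdoor paths.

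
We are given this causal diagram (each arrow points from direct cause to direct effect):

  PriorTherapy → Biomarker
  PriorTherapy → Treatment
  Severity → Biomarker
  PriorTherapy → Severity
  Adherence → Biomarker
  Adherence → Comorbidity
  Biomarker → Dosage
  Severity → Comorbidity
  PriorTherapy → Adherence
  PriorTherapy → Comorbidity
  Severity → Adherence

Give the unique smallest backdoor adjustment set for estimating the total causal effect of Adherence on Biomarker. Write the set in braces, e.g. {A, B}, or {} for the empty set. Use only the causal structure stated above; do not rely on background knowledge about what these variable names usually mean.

{PriorTherapy, Severity}

Variables eligible for adjustment (non-descendants of Adherence, excluding Adherence and Biomarker): {PriorTherapy, Severity, Treatment}.
Backdoor paths from Adherence to Biomarker:
  P1: Adherence <- PriorTherapy -> Severity -> Biomarker
  P2: Adherence <- PriorTherapy -> Biomarker
  P3: Adherence <- PriorTherapy -> Comorbidity <- Severity -> Biomarker
  P4: Adherence <- Severity <- PriorTherapy -> Biomarker
  P5: Adherence <- Severity -> Biomarker
  P6: Adherence <- Severity -> Comorbidity <- PriorTherapy -> Biomarker
The empty set is not sufficient: P1 (Adherence <- PriorTherapy -> Severity -> Biomarker) has no collider blocking it and no conditioned non-collider, so it is open.
Try {PriorTherapy, Severity}:
  P1: blocked at fork node PriorTherapy ∈ conditioning set.
  P2: blocked at fork node PriorTherapy ∈ conditioning set.
  P3: blocked at fork node PriorTherapy ∈ conditioning set.
  P4: blocked at chain node Severity ∈ conditioning set.
  P5: blocked at fork node Severity ∈ conditioning set.
  P6: blocked at fork node Severity ∈ conditioning set.
{PriorTherapy, Severity} contains no descendant of Adherence and blocks every backdoor path.
Every element of {PriorTherapy, Severity} is needed (dropping PriorTherapy leaves P2 open; dropping Severity leaves P5 open), so no proper subset is valid.
Among all size-2 subsets of the eligible variables, only {PriorTherapy, Severity} blocks every backdoor path, so it is the unique smallest valid adjustment set.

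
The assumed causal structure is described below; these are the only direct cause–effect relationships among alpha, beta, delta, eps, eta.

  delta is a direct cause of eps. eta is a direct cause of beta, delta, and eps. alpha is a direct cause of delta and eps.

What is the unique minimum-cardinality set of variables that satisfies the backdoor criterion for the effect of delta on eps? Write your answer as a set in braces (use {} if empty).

Variables eligible for adjustment (non-descendants of delta, excluding delta and eps): {alpha, beta, eta}.
Backdoor paths from delta to eps:
  P1: delta <- eta -> eps
  P2: delta <- alpha -> eps
The empty set is not sufficient: P1 (delta <- eta -> eps) has no collider blocking it and no conditioned non-collider, so it is open.
Try {alpha, eta}:
  P1: blocked at fork node eta ∈ conditioning set.
  P2: blocked at fork node alpha ∈ conditioning set.
{alpha, eta} contains no descendant of delta and blocks every backdoor path.
Every element of {alpha, eta} is needed (dropping alpha leaves P2 open; dropping eta leaves P1 open), so no proper subset is valid.
Among all size-2 subsets of the eligible variables, only {alpha, eta} blocks every backdoor path, so it is the unique smallest valid adjustment set.

{alpha, eta}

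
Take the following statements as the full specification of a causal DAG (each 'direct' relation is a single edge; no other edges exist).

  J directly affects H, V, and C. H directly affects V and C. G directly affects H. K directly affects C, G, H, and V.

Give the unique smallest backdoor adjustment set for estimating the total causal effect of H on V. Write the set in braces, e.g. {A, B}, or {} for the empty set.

{J, K}

Variables eligible for adjustment (non-descendants of H, excluding H and V): {G, J, K}.
Backdoor paths from H to V:
  P1: H <- J -> V
  P2: H <- J -> C <- K -> V
  P3: H <- K -> V
  P4: H <- K -> C <- J -> V
  P5: H <- G <- K -> V
  P6: H <- G <- K -> C <- J -> V
The empty set is not sufficient: P1 (H <- J -> V) has no collider blocking it and no conditioned non-collider, so it is open.
Try {J, K}:
  P1: blocked at fork node J ∈ conditioning set.
  P2: blocked at fork node J ∈ conditioning set.
  P3: blocked at fork node K ∈ conditioning set.
  P4: blocked at fork node K ∈ conditioning set.
  P5: blocked at fork node K ∈ conditioning set.
  P6: blocked at fork node K ∈ conditioning set.
{J, K} contains no descendant of H and blocks every backdoor path.
Every element of {J, K} is needed (dropping J leaves P1 open; dropping K leaves P3 open), so no proper subset is valid.
Among all size-2 subsets of the eligible variables, only {J, K} blocks every backdoor path, so it is the unique smallest valid adjustment set.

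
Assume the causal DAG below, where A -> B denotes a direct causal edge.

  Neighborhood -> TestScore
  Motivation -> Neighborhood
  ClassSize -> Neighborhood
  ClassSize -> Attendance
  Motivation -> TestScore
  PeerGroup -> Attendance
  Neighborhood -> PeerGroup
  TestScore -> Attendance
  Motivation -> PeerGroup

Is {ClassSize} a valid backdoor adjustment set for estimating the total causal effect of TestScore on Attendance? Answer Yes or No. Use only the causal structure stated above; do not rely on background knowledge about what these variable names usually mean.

No

Backdoor paths from TestScore to Attendance (paths whose first edge points into TestScore):
  P1: TestScore <- Motivation -> Neighborhood <- ClassSize -> Attendance
  P2: TestScore <- Motivation -> Neighborhood -> PeerGroup -> Attendance
  P3: TestScore <- Motivation -> PeerGroup <- Neighborhood <- ClassSize -> Attendance
  P4: TestScore <- Motivation -> PeerGroup -> Attendance
  P5: TestScore <- Neighborhood <- ClassSize -> Attendance
  P6: TestScore <- Neighborhood <- Motivation -> PeerGroup -> Attendance
  P7: TestScore <- Neighborhood -> PeerGroup -> Attendance
Condition 1 (no descendant of TestScore in the set): holds — descendants of TestScore are {Attendance}; none are in {ClassSize}.
Condition 2 (every backdoor path blocked by {ClassSize}):
  P1: blocked at collider Neighborhood (neither it nor any descendant is in the conditioning set).
  P2: open — no interior node is in the conditioning set.
  P3: blocked at collider PeerGroup (neither it nor any descendant is in the conditioning set).
  P4: open — no interior node is in the conditioning set.
  P5: blocked at fork node ClassSize ∈ conditioning set.
  P6: open — no interior node is in the conditioning set.
  P7: open — no interior node is in the conditioning set.
{ClassSize} does not satisfy the backdoor criterion.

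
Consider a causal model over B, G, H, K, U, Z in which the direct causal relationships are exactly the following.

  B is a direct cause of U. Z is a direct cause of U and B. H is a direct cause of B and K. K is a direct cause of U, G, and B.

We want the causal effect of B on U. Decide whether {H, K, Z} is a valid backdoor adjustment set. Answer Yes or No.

Yes

Backdoor paths from B to U (paths whose first edge points into B):
  P1: B <- Z -> U
  P2: B <- H -> K -> U
  P3: B <- K -> U
Condition 1 (no descendant of B in the set): holds — descendants of B are {U}; none are in {H, K, Z}.
Condition 2 (every backdoor path blocked by {H, K, Z}):
  P1: blocked at fork node Z ∈ conditioning set.
  P2: blocked at fork node H ∈ conditioning set.
  P3: blocked at fork node K ∈ conditioning set.
{H, K, Z} satisfies the backdoor criterion.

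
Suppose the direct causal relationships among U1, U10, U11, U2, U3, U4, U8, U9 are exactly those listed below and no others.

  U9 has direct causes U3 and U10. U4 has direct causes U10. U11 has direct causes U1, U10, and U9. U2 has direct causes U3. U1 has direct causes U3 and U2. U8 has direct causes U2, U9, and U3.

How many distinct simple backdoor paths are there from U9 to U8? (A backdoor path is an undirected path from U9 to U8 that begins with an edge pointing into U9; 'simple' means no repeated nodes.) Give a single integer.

7

A backdoor path from U9 to U8 is any simple undirected path whose first edge points into U9 (i.e. leaves U9 via a parent).
Parents of U9: {U10, U3}.
Enumerating:
  P1: U9 <- U10 -> U11 <- U1 <- U3 -> U2 -> U8
  P2: U9 <- U10 -> U11 <- U1 <- U3 -> U8
  P3: U9 <- U10 -> U11 <- U1 <- U2 <- U3 -> U8
  P4: U9 <- U10 -> U11 <- U1 <- U2 -> U8
  P5: U9 <- U3 -> U2 -> U8
  P6: U9 <- U3 -> U8
  P7: U9 <- U3 -> U1 <- U2 -> U8
That exhausts the simple backdoor paths. Count: 7.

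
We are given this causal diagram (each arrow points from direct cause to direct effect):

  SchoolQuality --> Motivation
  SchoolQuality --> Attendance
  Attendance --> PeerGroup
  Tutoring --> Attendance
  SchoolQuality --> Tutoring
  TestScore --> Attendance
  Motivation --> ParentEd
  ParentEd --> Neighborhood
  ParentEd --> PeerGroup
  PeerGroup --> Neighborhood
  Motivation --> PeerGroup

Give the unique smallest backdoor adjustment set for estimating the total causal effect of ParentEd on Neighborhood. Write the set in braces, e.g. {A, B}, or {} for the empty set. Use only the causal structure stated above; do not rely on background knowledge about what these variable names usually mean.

Variables eligible for adjustment (non-descendants of ParentEd, excluding ParentEd and Neighborhood): {Attendance, Motivation, SchoolQuality, TestScore, Tutoring}.
Backdoor paths from ParentEd to Neighborhood:
  P1: ParentEd <- Motivation <- SchoolQuality -> Tutoring -> Attendance -> PeerGroup -> Neighborhood
  P2: ParentEd <- Motivation <- SchoolQuality -> Attendance -> PeerGroup -> Neighborhood
  P3: ParentEd <- Motivation -> PeerGroup -> Neighborhood
The empty set is not sufficient: P1 (ParentEd <- Motivation <- SchoolQuality -> Tutoring -> Attendance -> PeerGroup -> Neighborhood) has no collider blocking it and no conditioned non-collider, so it is open.
Try {Motivation}:
  P1: blocked at chain node Motivation ∈ conditioning set.
  P2: blocked at chain node Motivation ∈ conditioning set.
  P3: blocked at fork node Motivation ∈ conditioning set.
{Motivation} contains no descendant of ParentEd and blocks every backdoor path.
No other singleton works — e.g. {SchoolQuality} leaves P3 open — so {Motivation} is the unique smallest valid adjustment set.

{Motivation}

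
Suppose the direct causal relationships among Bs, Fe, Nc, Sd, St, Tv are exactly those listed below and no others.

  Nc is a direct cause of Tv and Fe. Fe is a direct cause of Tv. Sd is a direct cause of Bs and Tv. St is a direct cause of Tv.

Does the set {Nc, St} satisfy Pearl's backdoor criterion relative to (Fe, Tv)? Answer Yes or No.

Yes

Backdoor paths from Fe to Tv (paths whose first edge points into Fe):
  P1: Fe <- Nc -> Tv
Condition 1 (no descendant of Fe in the set): holds — descendants of Fe are {Tv}; none are in {Nc, St}.
Condition 2 (every backdoor path blocked by {Nc, St}):
  P1: blocked at fork node Nc ∈ conditioning set.
{Nc, St} satisfies the backdoor criterion.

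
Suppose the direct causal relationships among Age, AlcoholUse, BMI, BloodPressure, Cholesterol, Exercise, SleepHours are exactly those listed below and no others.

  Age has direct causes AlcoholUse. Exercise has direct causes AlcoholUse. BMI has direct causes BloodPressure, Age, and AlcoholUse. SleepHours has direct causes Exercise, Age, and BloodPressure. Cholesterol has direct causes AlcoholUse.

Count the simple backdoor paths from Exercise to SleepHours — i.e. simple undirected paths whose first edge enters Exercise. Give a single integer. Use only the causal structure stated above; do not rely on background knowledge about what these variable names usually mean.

4

A backdoor path from Exercise to SleepHours is any simple undirected path whose first edge points into Exercise (i.e. leaves Exercise via a parent).
Parents of Exercise: {AlcoholUse}.
Enumerating:
  P1: Exercise <- AlcoholUse -> Age -> SleepHours
  P2: Exercise <- AlcoholUse -> Age -> BMI <- BloodPressure -> SleepHours
  P3: Exercise <- AlcoholUse -> BMI <- BloodPressure -> SleepHours
  P4: Exercise <- AlcoholUse -> BMI <- Age -> SleepHours
That exhausts the simple backdoor paths. Count: 4.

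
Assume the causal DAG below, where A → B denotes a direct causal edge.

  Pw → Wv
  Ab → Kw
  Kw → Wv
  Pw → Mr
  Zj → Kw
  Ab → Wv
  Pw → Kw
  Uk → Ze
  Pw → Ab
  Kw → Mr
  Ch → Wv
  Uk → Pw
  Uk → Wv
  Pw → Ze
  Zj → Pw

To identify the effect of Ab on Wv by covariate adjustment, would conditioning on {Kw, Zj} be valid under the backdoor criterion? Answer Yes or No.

Backdoor paths from Ab to Wv (paths whose first edge points into Ab):
  P1: Ab <- Pw <- Zj -> Kw -> Wv
  P2: Ab <- Pw <- Uk -> Wv
  P3: Ab <- Pw -> Ze <- Uk -> Wv
  P4: Ab <- Pw -> Kw -> Wv
  P5: Ab <- Pw -> Mr <- Kw -> Wv
  P6: Ab <- Pw -> Wv
Condition 1 (no descendant of Ab in the set): FAILS — Kw is a descendant of Ab.
Condition 2 (every backdoor path blocked by {Kw, Zj}):
  P1: blocked at fork node Zj ∈ conditioning set.
  P2: open — no interior node is in the conditioning set.
  P3: blocked at collider Ze (neither it nor any descendant is in the conditioning set).
  P4: blocked at chain node Kw ∈ conditioning set.
  P5: blocked at collider Mr (neither it nor any descendant is in the conditioning set).
  P6: open — no interior node is in the conditioning set.
{Kw, Zj} does not satisfy the backdoor criterion.

No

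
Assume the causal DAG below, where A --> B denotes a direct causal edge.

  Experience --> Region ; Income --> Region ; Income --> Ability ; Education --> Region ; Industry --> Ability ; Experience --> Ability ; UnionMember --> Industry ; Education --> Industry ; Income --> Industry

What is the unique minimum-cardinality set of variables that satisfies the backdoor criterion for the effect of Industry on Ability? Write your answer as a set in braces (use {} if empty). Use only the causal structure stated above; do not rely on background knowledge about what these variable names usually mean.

{Income}

Variables eligible for adjustment (non-descendants of Industry, excluding Industry and Ability): {Education, Experience, Income, Region, UnionMember}.
Backdoor paths from Industry to Ability:
  P1: Industry <- Education -> Region <- Income -> Ability
  P2: Industry <- Education -> Region <- Experience -> Ability
  P3: Industry <- Income -> Region <- Experience -> Ability
  P4: Industry <- Income -> Ability
The empty set is not sufficient: P4 (Industry <- Income -> Ability) has no collider blocking it and no conditioned non-collider, so it is open.
Try {Income}:
  P1: blocked at collider Region (neither it nor any descendant is in the conditioning set).
  P2: blocked at collider Region (neither it nor any descendant is in the conditioning set).
  P3: blocked at fork node Income ∈ conditioning set.
  P4: blocked at fork node Income ∈ conditioning set.
{Income} contains no descendant of Industry and blocks every backdoor path.
No other singleton works — e.g. {Education} leaves P4 open — so {Income} is the unique smallest valid adjustment set.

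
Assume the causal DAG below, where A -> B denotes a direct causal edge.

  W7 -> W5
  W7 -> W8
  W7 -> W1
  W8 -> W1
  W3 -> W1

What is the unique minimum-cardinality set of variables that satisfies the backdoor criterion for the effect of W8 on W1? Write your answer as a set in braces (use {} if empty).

Variables eligible for adjustment (non-descendants of W8, excluding W8 and W1): {W3, W5, W7}.
Backdoor paths from W8 to W1:
  P1: W8 <- W7 -> W1
The empty set is not sufficient: P1 (W8 <- W7 -> W1) has no collider blocking it and no conditioned non-collider, so it is open.
Try {W7}:
  P1: blocked at fork node W7 ∈ conditioning set.
{W7} contains no descendant of W8 and blocks every backdoor path.
No other singleton works — e.g. {W3} leaves P1 open — so {W7} is the unique smallest valid adjustment set.

{W7}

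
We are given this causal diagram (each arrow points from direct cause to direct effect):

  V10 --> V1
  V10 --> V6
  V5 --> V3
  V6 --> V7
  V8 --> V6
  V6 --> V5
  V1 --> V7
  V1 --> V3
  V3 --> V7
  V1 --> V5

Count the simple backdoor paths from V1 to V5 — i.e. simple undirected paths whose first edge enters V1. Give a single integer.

A backdoor path from V1 to V5 is any simple undirected path whose first edge points into V1 (i.e. leaves V1 via a parent).
Parents of V1: {V10}.
Enumerating:
  P1: V1 <- V10 -> V6 -> V5
  P2: V1 <- V10 -> V6 -> V7 <- V3 <- V5
That exhausts the simple backdoor paths. Count: 2.

2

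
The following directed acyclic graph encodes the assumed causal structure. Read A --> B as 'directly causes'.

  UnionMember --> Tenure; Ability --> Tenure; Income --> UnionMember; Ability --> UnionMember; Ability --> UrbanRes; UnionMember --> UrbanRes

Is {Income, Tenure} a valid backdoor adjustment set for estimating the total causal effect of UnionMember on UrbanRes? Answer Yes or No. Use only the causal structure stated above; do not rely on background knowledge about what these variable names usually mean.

No

Backdoor paths from UnionMember to UrbanRes (paths whose first edge points into UnionMember):
  P1: UnionMember <- Ability -> UrbanRes
Condition 1 (no descendant of UnionMember in the set): FAILS — Tenure is a descendant of UnionMember.
Condition 2 (every backdoor path blocked by {Income, Tenure}):
  P1: open — no interior node is in the conditioning set.
{Income, Tenure} does not satisfy the backdoor criterion.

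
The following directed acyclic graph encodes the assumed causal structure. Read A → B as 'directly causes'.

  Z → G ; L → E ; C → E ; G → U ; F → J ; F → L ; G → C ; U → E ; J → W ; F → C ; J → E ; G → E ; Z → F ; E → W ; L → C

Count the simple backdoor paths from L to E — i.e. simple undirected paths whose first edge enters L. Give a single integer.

8

A backdoor path from L to E is any simple undirected path whose first edge points into L (i.e. leaves L via a parent).
Parents of L: {F}.
Enumerating:
  P1: L <- F <- Z -> G -> U -> E
  P2: L <- F <- Z -> G -> C -> E
  P3: L <- F <- Z -> G -> E
  P4: L <- F -> J -> E
  P5: L <- F -> J -> W <- E
  P6: L <- F -> C <- G -> U -> E
  P7: L <- F -> C <- G -> E
  P8: L <- F -> C -> E
That exhausts the simple backdoor paths. Count: 8.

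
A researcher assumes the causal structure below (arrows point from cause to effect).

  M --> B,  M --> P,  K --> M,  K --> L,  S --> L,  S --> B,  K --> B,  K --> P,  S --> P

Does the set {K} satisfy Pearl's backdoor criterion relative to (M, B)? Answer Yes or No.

Yes

Backdoor paths from M to B (paths whose first edge points into M):
  P1: M <- K -> L <- S -> B
  P2: M <- K -> B
  P3: M <- K -> P <- S -> B
Condition 1 (no descendant of M in the set): holds — descendants of M are {B, P}; none are in {K}.
Condition 2 (every backdoor path blocked by {K}):
  P1: blocked at fork node K ∈ conditioning set.
  P2: blocked at fork node K ∈ conditioning set.
  P3: blocked at fork node K ∈ conditioning set.
{K} satisfies the backdoor criterion.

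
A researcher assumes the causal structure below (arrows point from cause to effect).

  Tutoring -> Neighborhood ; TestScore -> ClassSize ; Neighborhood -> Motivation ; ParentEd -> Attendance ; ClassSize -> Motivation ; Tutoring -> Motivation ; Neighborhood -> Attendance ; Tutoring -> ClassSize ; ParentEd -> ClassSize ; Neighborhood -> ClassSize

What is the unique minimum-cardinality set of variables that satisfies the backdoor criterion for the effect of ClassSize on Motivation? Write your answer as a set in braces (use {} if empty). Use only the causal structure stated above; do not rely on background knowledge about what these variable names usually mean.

{Neighborhood, Tutoring}

Variables eligible for adjustment (non-descendants of ClassSize, excluding ClassSize and Motivation): {Attendance, Neighborhood, ParentEd, TestScore, Tutoring}.
Backdoor paths from ClassSize to Motivation:
  P1: ClassSize <- Tutoring -> Neighborhood -> Motivation
  P2: ClassSize <- Tutoring -> Motivation
  P3: ClassSize <- Neighborhood <- Tutoring -> Motivation
  P4: ClassSize <- Neighborhood -> Motivation
  P5: ClassSize <- ParentEd -> Attendance <- Neighborhood <- Tutoring -> Motivation
  P6: ClassSize <- ParentEd -> Attendance <- Neighborhood -> Motivation
The empty set is not sufficient: P1 (ClassSize <- Tutoring -> Neighborhood -> Motivation) has no collider blocking it and no conditioned non-collider, so it is open.
Try {Neighborhood, Tutoring}:
  P1: blocked at fork node Tutoring ∈ conditioning set.
  P2: blocked at fork node Tutoring ∈ conditioning set.
  P3: blocked at chain node Neighborhood ∈ conditioning set.
  P4: blocked at fork node Neighborhood ∈ conditioning set.
  P5: blocked at collider Attendance (neither it nor any descendant is in the conditioning set).
  P6: blocked at collider Attendance (neither it nor any descendant is in the conditioning set).
{Neighborhood, Tutoring} contains no descendant of ClassSize and blocks every backdoor path.
Every element of {Neighborhood, Tutoring} is needed (dropping Neighborhood leaves P4 open; dropping Tutoring leaves P2 open), so no proper subset is valid.
Among all size-2 subsets of the eligible variables, only {Neighborhood, Tutoring} blocks every backdoor path, so it is the unique smallest valid adjustment set.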